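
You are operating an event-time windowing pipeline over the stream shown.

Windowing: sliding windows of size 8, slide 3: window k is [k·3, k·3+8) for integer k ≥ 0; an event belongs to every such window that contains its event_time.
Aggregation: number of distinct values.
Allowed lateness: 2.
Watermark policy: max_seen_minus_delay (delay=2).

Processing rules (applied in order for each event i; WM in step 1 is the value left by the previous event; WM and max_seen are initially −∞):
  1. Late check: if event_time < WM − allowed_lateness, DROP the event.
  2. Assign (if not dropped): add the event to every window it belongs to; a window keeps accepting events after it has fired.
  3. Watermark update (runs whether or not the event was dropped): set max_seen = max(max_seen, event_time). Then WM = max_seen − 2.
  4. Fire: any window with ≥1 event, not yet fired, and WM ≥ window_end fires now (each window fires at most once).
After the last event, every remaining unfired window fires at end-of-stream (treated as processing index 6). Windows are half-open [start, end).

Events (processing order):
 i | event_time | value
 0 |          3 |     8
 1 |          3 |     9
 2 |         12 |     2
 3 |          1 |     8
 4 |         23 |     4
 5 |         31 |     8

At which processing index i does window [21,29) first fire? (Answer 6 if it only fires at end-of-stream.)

i=0 t=3 v=8: → [3,11),[0,8); WM=1
i=1 t=3 v=9: → [3,11),[0,8); WM=1
i=2 t=12 v=2: → [12,20),[9,17),[6,14); WM=10; [0,8) fires=2
i=3 t=1 v=8: DROP (t<10-2); WM=10
i=4 t=23 v=4: → [21,29),[18,26); WM=21; [3,11) fires=2 [6,14) fires=1 [9,17) fires=1 [12,20) fires=1
i=5 t=31 v=8: → [30,38),[27,35),[24,32); WM=29; [18,26) fires=1 [21,29) fires=1

5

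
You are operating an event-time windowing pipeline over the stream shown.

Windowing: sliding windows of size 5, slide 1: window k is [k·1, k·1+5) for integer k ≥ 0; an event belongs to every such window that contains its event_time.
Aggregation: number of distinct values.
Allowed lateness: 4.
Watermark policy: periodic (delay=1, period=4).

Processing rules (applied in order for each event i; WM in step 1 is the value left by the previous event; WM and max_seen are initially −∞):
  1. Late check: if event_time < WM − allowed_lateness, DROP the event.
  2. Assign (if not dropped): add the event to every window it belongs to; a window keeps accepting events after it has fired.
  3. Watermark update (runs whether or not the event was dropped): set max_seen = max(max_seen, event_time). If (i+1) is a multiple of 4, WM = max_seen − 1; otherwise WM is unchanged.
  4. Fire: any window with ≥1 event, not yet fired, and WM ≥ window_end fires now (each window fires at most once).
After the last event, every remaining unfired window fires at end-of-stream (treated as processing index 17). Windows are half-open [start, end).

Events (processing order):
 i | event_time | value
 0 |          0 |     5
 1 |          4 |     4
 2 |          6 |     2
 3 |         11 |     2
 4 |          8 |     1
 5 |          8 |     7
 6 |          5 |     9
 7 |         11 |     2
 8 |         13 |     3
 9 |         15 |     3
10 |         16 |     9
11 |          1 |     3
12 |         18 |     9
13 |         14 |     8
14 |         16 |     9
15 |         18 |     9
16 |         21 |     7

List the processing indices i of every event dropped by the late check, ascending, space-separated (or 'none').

6 11

i=0 t=0 v=5: → [0,5); WM=−∞
i=1 t=4 v=4: → [4,9),[3,8),[2,7),[1,6),[0,5); WM=−∞
i=2 t=6 v=2: → [6,11),[5,10),[4,9),[3,8),[2,7); WM=−∞
i=3 t=11 v=2: → [11,16),[10,15),[9,14),[8,13),[7,12); WM=10; [0,5) fires=2 [1,6) fires=1 [2,7) fires=2 [3,8) fires=2 [4,9) fires=2 [5,10) fires=1
i=4 t=8 v=1: → [8,13),[7,12),[6,11),[5,10),[4,9); WM=10
i=5 t=8 v=7: → [8,13),[7,12),[6,11),[5,10),[4,9); WM=10
i=6 t=5 v=9: DROP (t<10-4); WM=10
i=7 t=11 v=2: → [11,16),[10,15),[9,14),[8,13),[7,12); WM=10
i=8 t=13 v=3: → [13,18),[12,17),[11,16),[10,15),[9,14); WM=10
i=9 t=15 v=3: → [15,20),[14,19),[13,18),[12,17),[11,16); WM=10
i=10 t=16 v=9: → [16,21),[15,20),[14,19),[13,18),[12,17); WM=10
i=11 t=1 v=3: DROP (t<10-4); WM=15; [6,11) fires=3 [7,12) fires=3 [8,13) fires=3 [9,14) fires=2 [10,15) fires=2
i=12 t=18 v=9: → [18,23),[17,22),[16,21),[15,20),[14,19); WM=15
i=13 t=14 v=8: → [14,19),[13,18),[12,17),[11,16),[10,15); WM=15
i=14 t=16 v=9: → [16,21),[15,20),[14,19),[13,18),[12,17); WM=15
i=15 t=18 v=9: → [18,23),[17,22),[16,21),[15,20),[14,19); WM=17; [11,16) fires=3 [12,17) fires=3
i=16 t=21 v=7: → [21,26),[20,25),[19,24),[18,23),[17,22); WM=17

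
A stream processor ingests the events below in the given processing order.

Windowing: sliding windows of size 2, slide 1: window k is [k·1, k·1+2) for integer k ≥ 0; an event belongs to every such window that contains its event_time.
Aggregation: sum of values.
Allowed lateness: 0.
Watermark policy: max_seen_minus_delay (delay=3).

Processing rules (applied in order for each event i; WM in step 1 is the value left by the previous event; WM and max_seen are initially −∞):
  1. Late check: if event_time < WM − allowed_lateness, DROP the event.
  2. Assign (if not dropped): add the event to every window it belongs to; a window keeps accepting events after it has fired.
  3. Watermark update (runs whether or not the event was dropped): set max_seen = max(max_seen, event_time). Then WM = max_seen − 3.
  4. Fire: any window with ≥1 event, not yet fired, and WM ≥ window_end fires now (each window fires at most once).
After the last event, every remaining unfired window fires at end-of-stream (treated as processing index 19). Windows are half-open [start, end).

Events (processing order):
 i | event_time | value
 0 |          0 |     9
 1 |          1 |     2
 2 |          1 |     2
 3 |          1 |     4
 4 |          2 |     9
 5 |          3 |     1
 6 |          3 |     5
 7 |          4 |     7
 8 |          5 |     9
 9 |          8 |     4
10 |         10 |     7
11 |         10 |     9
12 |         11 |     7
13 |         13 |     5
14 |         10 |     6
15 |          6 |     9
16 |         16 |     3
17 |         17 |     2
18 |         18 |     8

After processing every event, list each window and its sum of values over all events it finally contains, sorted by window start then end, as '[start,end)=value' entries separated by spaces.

i=0 t=0 v=9: → [0,2); WM=-3
i=1 t=1 v=2: → [1,3),[0,2); WM=-2
i=2 t=1 v=2: → [1,3),[0,2); WM=-2
i=3 t=1 v=4: → [1,3),[0,2); WM=-2
i=4 t=2 v=9: → [2,4),[1,3); WM=-1
i=5 t=3 v=1: → [3,5),[2,4); WM=0
i=6 t=3 v=5: → [3,5),[2,4); WM=0
i=7 t=4 v=7: → [4,6),[3,5); WM=1
i=8 t=5 v=9: → [5,7),[4,6); WM=2; [0,2) fires=17
i=9 t=8 v=4: → [8,10),[7,9); WM=5; [1,3) fires=17 [2,4) fires=15 [3,5) fires=13
i=10 t=10 v=7: → [10,12),[9,11); WM=7; [4,6) fires=16 [5,7) fires=9
i=11 t=10 v=9: → [10,12),[9,11); WM=7
i=12 t=11 v=7: → [11,13),[10,12); WM=8
i=13 t=13 v=5: → [13,15),[12,14); WM=10; [7,9) fires=4 [8,10) fires=4
i=14 t=10 v=6: → [10,12),[9,11); WM=10
i=15 t=6 v=9: DROP (t<10-0); WM=10
i=16 t=16 v=3: → [16,18),[15,17); WM=13; [9,11) fires=22 [10,12) fires=29 [11,13) fires=7
i=17 t=17 v=2: → [17,19),[16,18); WM=14; [12,14) fires=5
i=18 t=18 v=8: → [18,20),[17,19); WM=15; [13,15) fires=5

[0,2)=17 [1,3)=17 [2,4)=15 [3,5)=13 [4,6)=16 [5,7)=9 [7,9)=4 [8,10)=4 [9,11)=22 [10,12)=29 [11,13)=7 [12,14)=5 [13,15)=5 [15,17)=3 [16,18)=5 [17,19)=10 [18,20)=8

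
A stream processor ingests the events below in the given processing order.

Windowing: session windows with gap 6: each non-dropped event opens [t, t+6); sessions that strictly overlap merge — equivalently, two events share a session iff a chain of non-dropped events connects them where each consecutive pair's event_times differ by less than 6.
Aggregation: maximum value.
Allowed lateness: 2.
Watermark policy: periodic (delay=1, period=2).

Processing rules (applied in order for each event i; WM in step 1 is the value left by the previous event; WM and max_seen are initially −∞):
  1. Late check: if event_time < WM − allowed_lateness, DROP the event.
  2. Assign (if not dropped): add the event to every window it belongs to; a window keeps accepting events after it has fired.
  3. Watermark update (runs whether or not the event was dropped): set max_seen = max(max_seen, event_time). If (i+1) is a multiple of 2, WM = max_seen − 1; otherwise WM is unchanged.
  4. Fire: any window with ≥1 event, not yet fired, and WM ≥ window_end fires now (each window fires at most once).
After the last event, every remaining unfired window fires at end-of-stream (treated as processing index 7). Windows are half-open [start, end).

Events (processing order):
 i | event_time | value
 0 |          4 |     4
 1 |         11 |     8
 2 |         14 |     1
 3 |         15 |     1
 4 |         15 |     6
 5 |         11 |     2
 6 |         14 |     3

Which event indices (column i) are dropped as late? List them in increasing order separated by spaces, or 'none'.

5

i=0 t=4 v=4: → [4,10); WM=−∞
i=1 t=11 v=8: → [11,17); WM=10
i=2 t=14 v=1: → [11,20); WM=10
i=3 t=15 v=1: → [11,21); WM=14
i=4 t=15 v=6: → [11,21); WM=14
i=5 t=11 v=2: DROP (t<14-2); WM=14
i=6 t=14 v=3: → [11,21); WM=14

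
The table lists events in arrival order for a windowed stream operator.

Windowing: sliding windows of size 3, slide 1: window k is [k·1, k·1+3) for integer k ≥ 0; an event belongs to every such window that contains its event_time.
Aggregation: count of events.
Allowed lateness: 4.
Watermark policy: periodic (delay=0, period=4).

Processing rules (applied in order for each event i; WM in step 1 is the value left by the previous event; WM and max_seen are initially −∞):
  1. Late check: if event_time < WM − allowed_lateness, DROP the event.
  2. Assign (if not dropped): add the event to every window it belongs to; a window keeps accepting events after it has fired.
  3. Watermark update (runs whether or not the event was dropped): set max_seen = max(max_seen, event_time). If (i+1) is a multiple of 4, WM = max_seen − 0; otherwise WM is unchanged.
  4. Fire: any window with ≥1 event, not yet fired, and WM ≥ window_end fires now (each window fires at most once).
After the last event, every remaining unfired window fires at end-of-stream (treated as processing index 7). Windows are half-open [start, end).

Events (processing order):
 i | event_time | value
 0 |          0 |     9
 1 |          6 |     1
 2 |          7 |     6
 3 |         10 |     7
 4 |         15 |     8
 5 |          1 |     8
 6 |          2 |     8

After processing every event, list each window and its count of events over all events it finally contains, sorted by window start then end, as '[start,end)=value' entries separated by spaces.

i=0 t=0 v=9: → [0,3); WM=−∞
i=1 t=6 v=1: → [6,9),[5,8),[4,7); WM=−∞
i=2 t=7 v=6: → [7,10),[6,9),[5,8); WM=−∞
i=3 t=10 v=7: → [10,13),[9,12),[8,11); WM=10; [0,3) fires=1 [4,7) fires=1 [5,8) fires=2 [6,9) fires=2 [7,10) fires=1
i=4 t=15 v=8: → [15,18),[14,17),[13,16); WM=10
i=5 t=1 v=8: DROP (t<10-4); WM=10
i=6 t=2 v=8: DROP (t<10-4); WM=10

[0,3)=1 [4,7)=1 [5,8)=2 [6,9)=2 [7,10)=1 [8,11)=1 [9,12)=1 [10,13)=1 [13,16)=1 [14,17)=1 [15,18)=1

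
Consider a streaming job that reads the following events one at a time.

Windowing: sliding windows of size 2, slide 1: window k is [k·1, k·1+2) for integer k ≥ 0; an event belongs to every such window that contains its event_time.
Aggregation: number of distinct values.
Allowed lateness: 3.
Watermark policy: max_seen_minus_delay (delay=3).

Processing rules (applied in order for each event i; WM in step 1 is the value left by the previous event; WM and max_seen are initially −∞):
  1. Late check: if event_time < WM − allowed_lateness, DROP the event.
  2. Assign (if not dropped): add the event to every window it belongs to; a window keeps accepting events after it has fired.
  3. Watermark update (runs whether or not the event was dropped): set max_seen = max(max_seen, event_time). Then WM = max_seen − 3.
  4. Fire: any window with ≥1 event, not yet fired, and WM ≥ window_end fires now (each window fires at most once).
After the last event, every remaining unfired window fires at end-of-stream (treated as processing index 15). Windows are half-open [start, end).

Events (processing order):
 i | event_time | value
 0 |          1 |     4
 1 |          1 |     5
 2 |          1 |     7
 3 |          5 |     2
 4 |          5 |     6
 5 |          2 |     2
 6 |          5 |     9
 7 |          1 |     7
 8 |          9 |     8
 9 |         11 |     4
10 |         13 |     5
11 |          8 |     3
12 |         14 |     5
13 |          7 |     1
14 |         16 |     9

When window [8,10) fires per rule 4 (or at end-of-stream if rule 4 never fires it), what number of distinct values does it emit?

i=0 t=1 v=4: → [1,3),[0,2); WM=-2
i=1 t=1 v=5: → [1,3),[0,2); WM=-2
i=2 t=1 v=7: → [1,3),[0,2); WM=-2
i=3 t=5 v=2: → [5,7),[4,6); WM=2; [0,2) fires=3
i=4 t=5 v=6: → [5,7),[4,6); WM=2
i=5 t=2 v=2: → [2,4),[1,3); WM=2
i=6 t=5 v=9: → [5,7),[4,6); WM=2
i=7 t=1 v=7: → [1,3),[0,2); WM=2
i=8 t=9 v=8: → [9,11),[8,10); WM=6; [1,3) fires=4 [2,4) fires=1 [4,6) fires=3
i=9 t=11 v=4: → [11,13),[10,12); WM=8; [5,7) fires=3
i=10 t=13 v=5: → [13,15),[12,14); WM=10; [8,10) fires=1
i=11 t=8 v=3: → [8,10),[7,9); WM=10; [7,9) fires=1
i=12 t=14 v=5: → [14,16),[13,15); WM=11; [9,11) fires=1
i=13 t=7 v=1: DROP (t<11-3); WM=11
i=14 t=16 v=9: → [16,18),[15,17); WM=13; [10,12) fires=1 [11,13) fires=1

1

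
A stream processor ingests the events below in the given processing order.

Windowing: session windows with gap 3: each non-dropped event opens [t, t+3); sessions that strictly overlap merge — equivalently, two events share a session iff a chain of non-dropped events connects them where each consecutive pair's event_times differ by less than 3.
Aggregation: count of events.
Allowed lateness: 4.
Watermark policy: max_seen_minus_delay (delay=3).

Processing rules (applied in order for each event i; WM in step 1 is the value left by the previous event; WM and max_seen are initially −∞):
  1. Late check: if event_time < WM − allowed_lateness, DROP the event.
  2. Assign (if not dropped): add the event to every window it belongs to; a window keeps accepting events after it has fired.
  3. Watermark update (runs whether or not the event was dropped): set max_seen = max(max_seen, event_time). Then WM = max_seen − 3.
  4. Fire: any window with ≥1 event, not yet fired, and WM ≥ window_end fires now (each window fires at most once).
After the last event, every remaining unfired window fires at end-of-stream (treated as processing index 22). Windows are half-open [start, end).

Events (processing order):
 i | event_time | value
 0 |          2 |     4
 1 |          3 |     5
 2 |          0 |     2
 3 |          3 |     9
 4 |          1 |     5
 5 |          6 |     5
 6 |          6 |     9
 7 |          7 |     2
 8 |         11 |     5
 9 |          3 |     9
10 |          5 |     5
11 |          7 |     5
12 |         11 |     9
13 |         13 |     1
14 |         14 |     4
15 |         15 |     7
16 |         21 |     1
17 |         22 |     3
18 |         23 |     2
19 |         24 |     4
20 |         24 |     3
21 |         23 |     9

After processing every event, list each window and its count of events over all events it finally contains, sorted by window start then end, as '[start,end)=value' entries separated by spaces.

i=0 t=2 v=4: → [2,5); WM=-1
i=1 t=3 v=5: → [2,6); WM=0
i=2 t=0 v=2: → [0,6); WM=0
i=3 t=3 v=9: → [0,6); WM=0
i=4 t=1 v=5: → [0,6); WM=0
i=5 t=6 v=5: → [6,9); WM=3
i=6 t=6 v=9: → [6,9); WM=3
i=7 t=7 v=2: → [6,10); WM=4
i=8 t=11 v=5: → [11,14); WM=8
i=9 t=3 v=9: DROP (t<8-4); WM=8
i=10 t=5 v=5: → [0,10); WM=8
i=11 t=7 v=5: → [0,10); WM=8
i=12 t=11 v=9: → [11,14); WM=8
i=13 t=13 v=1: → [11,16); WM=10
i=14 t=14 v=4: → [11,17); WM=11
i=15 t=15 v=7: → [11,18); WM=12
i=16 t=21 v=1: → [21,24); WM=18
i=17 t=22 v=3: → [21,25); WM=19
i=18 t=23 v=2: → [21,26); WM=20
i=19 t=24 v=4: → [21,27); WM=21
i=20 t=24 v=3: → [21,27); WM=21
i=21 t=23 v=9: → [21,27); WM=21

[0,10)=10 [11,18)=5 [21,27)=6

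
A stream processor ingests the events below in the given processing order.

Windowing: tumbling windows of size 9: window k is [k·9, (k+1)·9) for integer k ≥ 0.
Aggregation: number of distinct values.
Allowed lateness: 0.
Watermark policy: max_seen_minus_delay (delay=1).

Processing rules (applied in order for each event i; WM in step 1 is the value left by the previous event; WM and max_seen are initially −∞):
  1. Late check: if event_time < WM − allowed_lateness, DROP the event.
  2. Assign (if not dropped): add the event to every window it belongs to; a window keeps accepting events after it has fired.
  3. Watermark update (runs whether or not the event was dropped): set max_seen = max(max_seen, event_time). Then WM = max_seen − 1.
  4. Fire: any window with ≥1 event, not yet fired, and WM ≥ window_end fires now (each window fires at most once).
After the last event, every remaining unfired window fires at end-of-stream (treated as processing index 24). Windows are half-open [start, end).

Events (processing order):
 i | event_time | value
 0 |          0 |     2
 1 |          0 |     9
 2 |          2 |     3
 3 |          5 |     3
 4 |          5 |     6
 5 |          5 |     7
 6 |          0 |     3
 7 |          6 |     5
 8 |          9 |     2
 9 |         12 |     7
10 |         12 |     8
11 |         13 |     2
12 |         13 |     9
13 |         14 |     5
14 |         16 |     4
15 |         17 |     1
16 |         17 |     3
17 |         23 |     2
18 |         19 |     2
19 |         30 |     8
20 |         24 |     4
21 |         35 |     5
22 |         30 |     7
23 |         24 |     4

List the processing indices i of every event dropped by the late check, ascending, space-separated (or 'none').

6 18 20 22 23

i=0 t=0 v=2: → [0,9); WM=-1
i=1 t=0 v=9: → [0,9); WM=-1
i=2 t=2 v=3: → [0,9); WM=1
i=3 t=5 v=3: → [0,9); WM=4
i=4 t=5 v=6: → [0,9); WM=4
i=5 t=5 v=7: → [0,9); WM=4
i=6 t=0 v=3: DROP (t<4-0); WM=4
i=7 t=6 v=5: → [0,9); WM=5
i=8 t=9 v=2: → [9,18); WM=8
i=9 t=12 v=7: → [9,18); WM=11; [0,9) fires=6
i=10 t=12 v=8: → [9,18); WM=11
i=11 t=13 v=2: → [9,18); WM=12
i=12 t=13 v=9: → [9,18); WM=12
i=13 t=14 v=5: → [9,18); WM=13
i=14 t=16 v=4: → [9,18); WM=15
i=15 t=17 v=1: → [9,18); WM=16
i=16 t=17 v=3: → [9,18); WM=16
i=17 t=23 v=2: → [18,27); WM=22; [9,18) fires=8
i=18 t=19 v=2: DROP (t<22-0); WM=22
i=19 t=30 v=8: → [27,36); WM=29; [18,27) fires=1
i=20 t=24 v=4: DROP (t<29-0); WM=29
i=21 t=35 v=5: → [27,36); WM=34
i=22 t=30 v=7: DROP (t<34-0); WM=34
i=23 t=24 v=4: DROP (t<34-0); WM=34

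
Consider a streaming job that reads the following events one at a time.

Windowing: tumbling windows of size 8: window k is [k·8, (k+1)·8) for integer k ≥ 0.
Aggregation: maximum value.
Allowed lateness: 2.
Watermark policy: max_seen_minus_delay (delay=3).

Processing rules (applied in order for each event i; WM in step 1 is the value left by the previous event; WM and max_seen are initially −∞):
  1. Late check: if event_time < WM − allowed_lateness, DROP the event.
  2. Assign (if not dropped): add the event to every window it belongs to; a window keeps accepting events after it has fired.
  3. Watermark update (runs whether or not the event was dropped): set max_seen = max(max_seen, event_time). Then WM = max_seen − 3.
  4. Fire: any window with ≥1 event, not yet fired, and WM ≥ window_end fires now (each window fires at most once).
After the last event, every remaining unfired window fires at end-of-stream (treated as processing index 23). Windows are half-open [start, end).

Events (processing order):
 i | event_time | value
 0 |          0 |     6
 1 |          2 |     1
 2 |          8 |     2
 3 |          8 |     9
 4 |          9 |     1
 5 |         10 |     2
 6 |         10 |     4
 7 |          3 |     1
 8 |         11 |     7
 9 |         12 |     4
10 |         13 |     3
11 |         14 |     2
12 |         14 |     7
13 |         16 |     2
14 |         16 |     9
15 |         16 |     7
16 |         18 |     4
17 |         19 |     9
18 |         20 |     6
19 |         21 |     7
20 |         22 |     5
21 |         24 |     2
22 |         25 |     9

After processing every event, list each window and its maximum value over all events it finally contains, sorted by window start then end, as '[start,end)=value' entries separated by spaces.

[0,8)=6 [8,16)=9 [16,24)=9 [24,32)=9

i=0 t=0 v=6: → [0,8); WM=-3
i=1 t=2 v=1: → [0,8); WM=-1
i=2 t=8 v=2: → [8,16); WM=5
i=3 t=8 v=9: → [8,16); WM=5
i=4 t=9 v=1: → [8,16); WM=6
i=5 t=10 v=2: → [8,16); WM=7
i=6 t=10 v=4: → [8,16); WM=7
i=7 t=3 v=1: DROP (t<7-2); WM=7
i=8 t=11 v=7: → [8,16); WM=8; [0,8) fires=6
i=9 t=12 v=4: → [8,16); WM=9
i=10 t=13 v=3: → [8,16); WM=10
i=11 t=14 v=2: → [8,16); WM=11
i=12 t=14 v=7: → [8,16); WM=11
i=13 t=16 v=2: → [16,24); WM=13
i=14 t=16 v=9: → [16,24); WM=13
i=15 t=16 v=7: → [16,24); WM=13
i=16 t=18 v=4: → [16,24); WM=15
i=17 t=19 v=9: → [16,24); WM=16; [8,16) fires=9
i=18 t=20 v=6: → [16,24); WM=17
i=19 t=21 v=7: → [16,24); WM=18
i=20 t=22 v=5: → [16,24); WM=19
i=21 t=24 v=2: → [24,32); WM=21
i=22 t=25 v=9: → [24,32); WM=22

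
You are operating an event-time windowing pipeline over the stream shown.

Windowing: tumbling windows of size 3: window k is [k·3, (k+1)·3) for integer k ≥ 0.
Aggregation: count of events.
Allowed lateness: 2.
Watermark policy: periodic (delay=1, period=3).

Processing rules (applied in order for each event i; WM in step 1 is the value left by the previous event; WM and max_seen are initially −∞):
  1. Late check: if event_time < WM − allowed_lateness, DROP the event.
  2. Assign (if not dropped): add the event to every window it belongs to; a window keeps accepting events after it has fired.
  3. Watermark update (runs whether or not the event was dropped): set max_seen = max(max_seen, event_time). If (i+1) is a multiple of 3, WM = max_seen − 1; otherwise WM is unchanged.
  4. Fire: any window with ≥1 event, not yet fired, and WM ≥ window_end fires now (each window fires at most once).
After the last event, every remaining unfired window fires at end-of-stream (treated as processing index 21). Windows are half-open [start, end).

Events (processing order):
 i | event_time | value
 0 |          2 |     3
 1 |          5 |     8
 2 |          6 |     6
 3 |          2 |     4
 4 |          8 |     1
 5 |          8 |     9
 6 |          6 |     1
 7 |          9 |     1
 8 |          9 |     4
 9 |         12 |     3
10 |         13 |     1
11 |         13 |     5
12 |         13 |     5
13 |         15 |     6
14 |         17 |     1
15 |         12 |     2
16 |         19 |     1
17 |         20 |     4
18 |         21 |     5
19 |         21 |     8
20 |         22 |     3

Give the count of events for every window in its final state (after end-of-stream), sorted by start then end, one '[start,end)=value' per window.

[0,3)=1 [3,6)=1 [6,9)=4 [9,12)=2 [12,15)=4 [15,18)=2 [18,21)=2 [21,24)=3

i=0 t=2 v=3: → [0,3); WM=−∞
i=1 t=5 v=8: → [3,6); WM=−∞
i=2 t=6 v=6: → [6,9); WM=5; [0,3) fires=1
i=3 t=2 v=4: DROP (t<5-2); WM=5
i=4 t=8 v=1: → [6,9); WM=5
i=5 t=8 v=9: → [6,9); WM=7; [3,6) fires=1
i=6 t=6 v=1: → [6,9); WM=7
i=7 t=9 v=1: → [9,12); WM=7
i=8 t=9 v=4: → [9,12); WM=8
i=9 t=12 v=3: → [12,15); WM=8
i=10 t=13 v=1: → [12,15); WM=8
i=11 t=13 v=5: → [12,15); WM=12; [6,9) fires=4 [9,12) fires=2
i=12 t=13 v=5: → [12,15); WM=12
i=13 t=15 v=6: → [15,18); WM=12
i=14 t=17 v=1: → [15,18); WM=16; [12,15) fires=4
i=15 t=12 v=2: DROP (t<16-2); WM=16
i=16 t=19 v=1: → [18,21); WM=16
i=17 t=20 v=4: → [18,21); WM=19; [15,18) fires=2
i=18 t=21 v=5: → [21,24); WM=19
i=19 t=21 v=8: → [21,24); WM=19
i=20 t=22 v=3: → [21,24); WM=21; [18,21) fires=2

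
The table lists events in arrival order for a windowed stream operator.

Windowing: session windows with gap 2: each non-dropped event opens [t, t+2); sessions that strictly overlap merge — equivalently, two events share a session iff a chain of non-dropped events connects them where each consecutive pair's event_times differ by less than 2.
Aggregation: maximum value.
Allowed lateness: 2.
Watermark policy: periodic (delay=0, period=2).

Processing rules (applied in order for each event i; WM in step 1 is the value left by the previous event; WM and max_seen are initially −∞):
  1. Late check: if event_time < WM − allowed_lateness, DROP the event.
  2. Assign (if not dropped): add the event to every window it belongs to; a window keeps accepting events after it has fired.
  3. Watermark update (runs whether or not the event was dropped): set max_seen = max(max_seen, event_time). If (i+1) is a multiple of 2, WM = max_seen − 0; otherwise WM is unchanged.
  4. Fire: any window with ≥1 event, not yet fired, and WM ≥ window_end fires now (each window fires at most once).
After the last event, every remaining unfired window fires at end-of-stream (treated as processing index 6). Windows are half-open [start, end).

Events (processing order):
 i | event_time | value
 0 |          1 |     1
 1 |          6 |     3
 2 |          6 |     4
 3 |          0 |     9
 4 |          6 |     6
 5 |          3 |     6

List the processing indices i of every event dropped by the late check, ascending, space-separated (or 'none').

i=0 t=1 v=1: → [1,3); WM=−∞
i=1 t=6 v=3: → [6,8); WM=6
i=2 t=6 v=4: → [6,8); WM=6
i=3 t=0 v=9: DROP (t<6-2); WM=6
i=4 t=6 v=6: → [6,8); WM=6
i=5 t=3 v=6: DROP (t<6-2); WM=6

3 5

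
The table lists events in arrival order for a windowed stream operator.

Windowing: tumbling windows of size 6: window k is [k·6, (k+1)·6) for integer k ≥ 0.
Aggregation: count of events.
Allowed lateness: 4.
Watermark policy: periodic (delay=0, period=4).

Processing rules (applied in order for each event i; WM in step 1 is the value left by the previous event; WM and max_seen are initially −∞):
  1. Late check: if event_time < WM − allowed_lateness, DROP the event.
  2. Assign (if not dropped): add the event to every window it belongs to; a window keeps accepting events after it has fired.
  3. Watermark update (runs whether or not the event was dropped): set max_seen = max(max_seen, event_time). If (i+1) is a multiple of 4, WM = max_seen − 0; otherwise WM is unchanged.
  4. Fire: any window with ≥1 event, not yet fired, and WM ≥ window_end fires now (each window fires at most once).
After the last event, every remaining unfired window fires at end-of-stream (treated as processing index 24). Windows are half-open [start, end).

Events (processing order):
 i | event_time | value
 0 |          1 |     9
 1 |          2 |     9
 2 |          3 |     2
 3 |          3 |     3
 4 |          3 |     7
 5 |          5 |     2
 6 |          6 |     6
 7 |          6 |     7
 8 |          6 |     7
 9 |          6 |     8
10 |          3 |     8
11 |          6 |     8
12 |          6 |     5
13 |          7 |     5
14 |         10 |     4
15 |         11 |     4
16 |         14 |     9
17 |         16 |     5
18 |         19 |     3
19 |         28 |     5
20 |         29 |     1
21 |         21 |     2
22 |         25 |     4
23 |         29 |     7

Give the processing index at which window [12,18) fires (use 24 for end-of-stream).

i=0 t=1 v=9: → [0,6); WM=−∞
i=1 t=2 v=9: → [0,6); WM=−∞
i=2 t=3 v=2: → [0,6); WM=−∞
i=3 t=3 v=3: → [0,6); WM=3
i=4 t=3 v=7: → [0,6); WM=3
i=5 t=5 v=2: → [0,6); WM=3
i=6 t=6 v=6: → [6,12); WM=3
i=7 t=6 v=7: → [6,12); WM=6; [0,6) fires=6
i=8 t=6 v=7: → [6,12); WM=6
i=9 t=6 v=8: → [6,12); WM=6
i=10 t=3 v=8: → [0,6); WM=6
i=11 t=6 v=8: → [6,12); WM=6
i=12 t=6 v=5: → [6,12); WM=6
i=13 t=7 v=5: → [6,12); WM=6
i=14 t=10 v=4: → [6,12); WM=6
i=15 t=11 v=4: → [6,12); WM=11
i=16 t=14 v=9: → [12,18); WM=11
i=17 t=16 v=5: → [12,18); WM=11
i=18 t=19 v=3: → [18,24); WM=11
i=19 t=28 v=5: → [24,30); WM=28; [6,12) fires=9 [12,18) fires=2 [18,24) fires=1
i=20 t=29 v=1: → [24,30); WM=28
i=21 t=21 v=2: DROP (t<28-4); WM=28
i=22 t=25 v=4: → [24,30); WM=28
i=23 t=29 v=7: → [24,30); WM=29

19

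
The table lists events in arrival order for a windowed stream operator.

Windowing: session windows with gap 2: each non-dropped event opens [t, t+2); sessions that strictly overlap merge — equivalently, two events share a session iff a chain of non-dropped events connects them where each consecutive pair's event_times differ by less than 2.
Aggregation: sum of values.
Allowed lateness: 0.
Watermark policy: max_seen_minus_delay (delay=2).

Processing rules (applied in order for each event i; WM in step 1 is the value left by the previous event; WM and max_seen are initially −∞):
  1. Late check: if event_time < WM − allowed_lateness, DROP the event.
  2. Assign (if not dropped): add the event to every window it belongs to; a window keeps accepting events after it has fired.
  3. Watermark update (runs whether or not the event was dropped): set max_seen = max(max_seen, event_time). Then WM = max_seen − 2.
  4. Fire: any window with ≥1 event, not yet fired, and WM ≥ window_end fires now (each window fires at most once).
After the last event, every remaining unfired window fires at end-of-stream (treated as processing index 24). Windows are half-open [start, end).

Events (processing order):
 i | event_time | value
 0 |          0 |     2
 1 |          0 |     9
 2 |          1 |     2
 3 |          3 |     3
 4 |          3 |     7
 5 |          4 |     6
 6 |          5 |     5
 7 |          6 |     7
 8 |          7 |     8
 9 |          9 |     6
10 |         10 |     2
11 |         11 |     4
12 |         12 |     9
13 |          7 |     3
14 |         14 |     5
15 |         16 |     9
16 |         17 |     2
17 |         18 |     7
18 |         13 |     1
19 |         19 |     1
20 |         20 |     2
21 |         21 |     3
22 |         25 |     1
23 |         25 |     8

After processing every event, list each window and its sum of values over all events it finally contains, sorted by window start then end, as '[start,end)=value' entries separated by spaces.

[0,3)=13 [3,9)=36 [9,14)=21 [14,16)=5 [16,23)=24 [25,27)=9

i=0 t=0 v=2: → [0,2); WM=-2
i=1 t=0 v=9: → [0,2); WM=-2
i=2 t=1 v=2: → [0,3); WM=-1
i=3 t=3 v=3: → [3,5); WM=1
i=4 t=3 v=7: → [3,5); WM=1
i=5 t=4 v=6: → [3,6); WM=2
i=6 t=5 v=5: → [3,7); WM=3
i=7 t=6 v=7: → [3,8); WM=4
i=8 t=7 v=8: → [3,9); WM=5
i=9 t=9 v=6: → [9,11); WM=7
i=10 t=10 v=2: → [9,12); WM=8
i=11 t=11 v=4: → [9,13); WM=9
i=12 t=12 v=9: → [9,14); WM=10
i=13 t=7 v=3: DROP (t<10-0); WM=10
i=14 t=14 v=5: → [14,16); WM=12
i=15 t=16 v=9: → [16,18); WM=14
i=16 t=17 v=2: → [16,19); WM=15
i=17 t=18 v=7: → [16,20); WM=16
i=18 t=13 v=1: DROP (t<16-0); WM=16
i=19 t=19 v=1: → [16,21); WM=17
i=20 t=20 v=2: → [16,22); WM=18
i=21 t=21 v=3: → [16,23); WM=19
i=22 t=25 v=1: → [25,27); WM=23
i=23 t=25 v=8: → [25,27); WM=23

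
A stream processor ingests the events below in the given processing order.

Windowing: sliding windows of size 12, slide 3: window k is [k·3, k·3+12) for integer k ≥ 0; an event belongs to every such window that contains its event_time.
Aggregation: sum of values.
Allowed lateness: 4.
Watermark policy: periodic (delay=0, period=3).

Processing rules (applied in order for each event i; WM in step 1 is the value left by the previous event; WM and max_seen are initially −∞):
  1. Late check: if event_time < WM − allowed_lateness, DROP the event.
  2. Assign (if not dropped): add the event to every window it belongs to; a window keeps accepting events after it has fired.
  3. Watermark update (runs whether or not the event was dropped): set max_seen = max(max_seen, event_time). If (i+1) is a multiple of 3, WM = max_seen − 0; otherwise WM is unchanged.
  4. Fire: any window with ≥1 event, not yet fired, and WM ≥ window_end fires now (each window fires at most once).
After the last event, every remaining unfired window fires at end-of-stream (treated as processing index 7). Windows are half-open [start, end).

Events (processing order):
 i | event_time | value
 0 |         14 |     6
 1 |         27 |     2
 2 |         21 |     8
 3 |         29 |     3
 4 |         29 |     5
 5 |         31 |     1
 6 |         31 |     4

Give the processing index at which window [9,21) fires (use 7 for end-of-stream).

2

i=0 t=14 v=6: → [12,24),[9,21),[6,18),[3,15); WM=−∞
i=1 t=27 v=2: → [27,39),[24,36),[21,33),[18,30); WM=−∞
i=2 t=21 v=8: → [21,33),[18,30),[15,27),[12,24); WM=27; [3,15) fires=6 [6,18) fires=6 [9,21) fires=6 [12,24) fires=14 [15,27) fires=8
i=3 t=29 v=3: → [27,39),[24,36),[21,33),[18,30); WM=27
i=4 t=29 v=5: → [27,39),[24,36),[21,33),[18,30); WM=27
i=5 t=31 v=1: → [30,42),[27,39),[24,36),[21,33); WM=31; [18,30) fires=18
i=6 t=31 v=4: → [30,42),[27,39),[24,36),[21,33); WM=31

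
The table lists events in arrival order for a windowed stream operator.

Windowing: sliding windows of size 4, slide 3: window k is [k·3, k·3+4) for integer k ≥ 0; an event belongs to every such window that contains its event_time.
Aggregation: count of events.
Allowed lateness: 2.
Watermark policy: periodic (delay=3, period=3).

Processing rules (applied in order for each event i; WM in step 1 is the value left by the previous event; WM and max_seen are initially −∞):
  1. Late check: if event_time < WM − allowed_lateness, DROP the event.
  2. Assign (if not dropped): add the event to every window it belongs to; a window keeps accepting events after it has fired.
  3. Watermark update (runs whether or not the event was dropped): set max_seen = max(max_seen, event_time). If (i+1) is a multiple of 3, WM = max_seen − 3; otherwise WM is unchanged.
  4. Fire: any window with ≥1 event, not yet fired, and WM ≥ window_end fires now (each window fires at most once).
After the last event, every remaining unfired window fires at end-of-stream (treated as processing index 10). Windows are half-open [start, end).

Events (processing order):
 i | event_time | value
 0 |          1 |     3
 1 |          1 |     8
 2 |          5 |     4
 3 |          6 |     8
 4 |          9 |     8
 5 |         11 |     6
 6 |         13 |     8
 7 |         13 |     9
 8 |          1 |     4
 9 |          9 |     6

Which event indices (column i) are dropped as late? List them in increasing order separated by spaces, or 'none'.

i=0 t=1 v=3: → [0,4); WM=−∞
i=1 t=1 v=8: → [0,4); WM=−∞
i=2 t=5 v=4: → [3,7); WM=2
i=3 t=6 v=8: → [6,10),[3,7); WM=2
i=4 t=9 v=8: → [9,13),[6,10); WM=2
i=5 t=11 v=6: → [9,13); WM=8; [0,4) fires=2 [3,7) fires=2
i=6 t=13 v=8: → [12,16); WM=8
i=7 t=13 v=9: → [12,16); WM=8
i=8 t=1 v=4: DROP (t<8-2); WM=10; [6,10) fires=2
i=9 t=9 v=6: → [9,13),[6,10); WM=10

8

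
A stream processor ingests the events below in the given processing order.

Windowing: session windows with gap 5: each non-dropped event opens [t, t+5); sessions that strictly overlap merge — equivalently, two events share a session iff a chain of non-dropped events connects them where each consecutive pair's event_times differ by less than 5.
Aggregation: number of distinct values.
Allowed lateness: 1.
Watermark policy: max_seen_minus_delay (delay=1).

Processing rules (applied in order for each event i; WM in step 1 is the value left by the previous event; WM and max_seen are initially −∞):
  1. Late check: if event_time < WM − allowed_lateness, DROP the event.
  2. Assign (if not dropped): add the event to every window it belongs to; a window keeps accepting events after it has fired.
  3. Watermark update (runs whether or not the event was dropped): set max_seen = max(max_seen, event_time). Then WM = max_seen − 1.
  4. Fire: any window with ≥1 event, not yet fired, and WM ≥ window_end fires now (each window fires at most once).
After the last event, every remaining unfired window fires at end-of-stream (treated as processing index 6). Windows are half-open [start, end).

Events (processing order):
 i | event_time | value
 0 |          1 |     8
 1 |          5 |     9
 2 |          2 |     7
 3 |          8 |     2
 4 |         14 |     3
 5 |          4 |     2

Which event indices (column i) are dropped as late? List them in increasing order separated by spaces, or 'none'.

i=0 t=1 v=8: → [1,6); WM=0
i=1 t=5 v=9: → [1,10); WM=4
i=2 t=2 v=7: DROP (t<4-1); WM=4
i=3 t=8 v=2: → [1,13); WM=7
i=4 t=14 v=3: → [14,19); WM=13
i=5 t=4 v=2: DROP (t<13-1); WM=13

2 5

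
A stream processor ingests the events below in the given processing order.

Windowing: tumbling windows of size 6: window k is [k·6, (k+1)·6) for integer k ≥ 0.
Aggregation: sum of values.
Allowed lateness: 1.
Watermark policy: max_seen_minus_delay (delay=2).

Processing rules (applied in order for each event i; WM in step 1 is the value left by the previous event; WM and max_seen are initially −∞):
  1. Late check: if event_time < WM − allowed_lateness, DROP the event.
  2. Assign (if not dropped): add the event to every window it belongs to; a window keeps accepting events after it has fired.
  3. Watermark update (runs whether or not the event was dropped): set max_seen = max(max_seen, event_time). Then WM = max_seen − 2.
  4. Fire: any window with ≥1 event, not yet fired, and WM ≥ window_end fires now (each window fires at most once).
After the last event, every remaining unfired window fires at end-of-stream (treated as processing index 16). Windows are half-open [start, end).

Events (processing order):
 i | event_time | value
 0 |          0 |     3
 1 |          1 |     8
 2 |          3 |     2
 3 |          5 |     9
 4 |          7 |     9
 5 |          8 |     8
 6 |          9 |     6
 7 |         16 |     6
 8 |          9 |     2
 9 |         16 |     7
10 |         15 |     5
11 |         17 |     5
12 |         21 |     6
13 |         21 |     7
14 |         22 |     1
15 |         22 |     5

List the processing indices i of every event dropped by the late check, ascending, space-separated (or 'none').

8

i=0 t=0 v=3: → [0,6); WM=-2
i=1 t=1 v=8: → [0,6); WM=-1
i=2 t=3 v=2: → [0,6); WM=1
i=3 t=5 v=9: → [0,6); WM=3
i=4 t=7 v=9: → [6,12); WM=5
i=5 t=8 v=8: → [6,12); WM=6; [0,6) fires=22
i=6 t=9 v=6: → [6,12); WM=7
i=7 t=16 v=6: → [12,18); WM=14; [6,12) fires=23
i=8 t=9 v=2: DROP (t<14-1); WM=14
i=9 t=16 v=7: → [12,18); WM=14
i=10 t=15 v=5: → [12,18); WM=14
i=11 t=17 v=5: → [12,18); WM=15
i=12 t=21 v=6: → [18,24); WM=19; [12,18) fires=23
i=13 t=21 v=7: → [18,24); WM=19
i=14 t=22 v=1: → [18,24); WM=20
i=15 t=22 v=5: → [18,24); WM=20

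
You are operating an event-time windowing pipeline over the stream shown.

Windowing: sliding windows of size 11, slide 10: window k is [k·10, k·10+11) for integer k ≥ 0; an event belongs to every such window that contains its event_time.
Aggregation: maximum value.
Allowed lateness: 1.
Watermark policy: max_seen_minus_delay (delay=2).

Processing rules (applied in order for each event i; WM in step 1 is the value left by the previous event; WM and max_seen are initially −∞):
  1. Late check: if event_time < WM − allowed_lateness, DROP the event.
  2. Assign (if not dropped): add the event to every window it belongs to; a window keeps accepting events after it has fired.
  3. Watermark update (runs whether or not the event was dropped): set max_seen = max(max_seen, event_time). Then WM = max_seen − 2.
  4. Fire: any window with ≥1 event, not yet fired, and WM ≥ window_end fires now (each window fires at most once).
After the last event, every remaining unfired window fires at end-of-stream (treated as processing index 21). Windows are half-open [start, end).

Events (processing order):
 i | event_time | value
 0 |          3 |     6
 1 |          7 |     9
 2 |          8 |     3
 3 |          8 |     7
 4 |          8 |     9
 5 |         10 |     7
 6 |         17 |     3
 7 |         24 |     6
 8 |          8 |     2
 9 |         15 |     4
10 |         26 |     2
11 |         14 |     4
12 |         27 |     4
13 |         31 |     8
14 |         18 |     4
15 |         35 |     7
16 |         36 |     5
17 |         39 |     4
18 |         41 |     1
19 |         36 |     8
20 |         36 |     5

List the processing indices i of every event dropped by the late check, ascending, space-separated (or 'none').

8 9 11 14 19 20

i=0 t=3 v=6: → [0,11); WM=1
i=1 t=7 v=9: → [0,11); WM=5
i=2 t=8 v=3: → [0,11); WM=6
i=3 t=8 v=7: → [0,11); WM=6
i=4 t=8 v=9: → [0,11); WM=6
i=5 t=10 v=7: → [10,21),[0,11); WM=8
i=6 t=17 v=3: → [10,21); WM=15; [0,11) fires=9
i=7 t=24 v=6: → [20,31); WM=22; [10,21) fires=7
i=8 t=8 v=2: DROP (t<22-1); WM=22
i=9 t=15 v=4: DROP (t<22-1); WM=22
i=10 t=26 v=2: → [20,31); WM=24
i=11 t=14 v=4: DROP (t<24-1); WM=24
i=12 t=27 v=4: → [20,31); WM=25
i=13 t=31 v=8: → [30,41); WM=29
i=14 t=18 v=4: DROP (t<29-1); WM=29
i=15 t=35 v=7: → [30,41); WM=33; [20,31) fires=6
i=16 t=36 v=5: → [30,41); WM=34
i=17 t=39 v=4: → [30,41); WM=37
i=18 t=41 v=1: → [40,51); WM=39
i=19 t=36 v=8: DROP (t<39-1); WM=39
i=20 t=36 v=5: DROP (t<39-1); WM=39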